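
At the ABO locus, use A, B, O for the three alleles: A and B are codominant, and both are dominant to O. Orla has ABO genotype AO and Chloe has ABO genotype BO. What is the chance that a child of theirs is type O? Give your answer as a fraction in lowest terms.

ABO cross AO × BO → offspring phenotypes: 1/4 O, 1/4 A, 1/4 B, 1/4 AB.
So P(type O) = 1/4.

1/4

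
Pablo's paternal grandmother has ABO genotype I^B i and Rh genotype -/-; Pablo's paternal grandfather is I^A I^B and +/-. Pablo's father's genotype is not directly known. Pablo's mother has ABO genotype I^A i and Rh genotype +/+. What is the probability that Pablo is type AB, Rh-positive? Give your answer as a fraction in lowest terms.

1/4

Pablo's father's ABO genotype from I^B i × I^A I^B: 1/4 I^A I^B, 1/4 I^A i, 1/4 I^B I^B, 1/4 I^B i.
Crossing each possibility with the mother I^A i and summing P(type AB): 1/4·1/4 + 1/4·0 + 1/4·1/2 + 1/4·1/4 = 1/4.
Similarly for Rh via the father's Rh distribution: P(Rh+) = 1.
Independent loci: 1/4 × 1 = 1/4.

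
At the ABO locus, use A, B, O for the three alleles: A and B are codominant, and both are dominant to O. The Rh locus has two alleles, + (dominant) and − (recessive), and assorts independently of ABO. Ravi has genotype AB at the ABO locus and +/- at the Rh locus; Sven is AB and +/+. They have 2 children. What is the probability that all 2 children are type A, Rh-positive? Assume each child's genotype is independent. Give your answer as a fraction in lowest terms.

ABO cross AB × AB → 1/4 A, 1/4 B, 1/2 AB.
Rh cross +/- × +/+ → 1 Rh+; so P(type A, Rh-positive) = 1/4 × 1 = 1/4 per child.
All 2 independent: (1/4)^2 = 1/16.

1/16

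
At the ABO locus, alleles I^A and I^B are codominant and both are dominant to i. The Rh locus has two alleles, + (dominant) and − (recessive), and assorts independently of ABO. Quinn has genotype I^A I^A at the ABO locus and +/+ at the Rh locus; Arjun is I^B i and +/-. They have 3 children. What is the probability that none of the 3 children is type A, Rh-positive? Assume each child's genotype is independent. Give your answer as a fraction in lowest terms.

1/8

ABO cross I^A I^A × I^B i → 1/2 A, 1/2 AB.
Rh cross +/+ × +/- → 1 Rh+; so P(type A, Rh-positive) = 1/2 × 1 = 1/2 per child.
P(not type A, Rh-positive) = 1/2 for one child; (1/2)^3 = 1/8.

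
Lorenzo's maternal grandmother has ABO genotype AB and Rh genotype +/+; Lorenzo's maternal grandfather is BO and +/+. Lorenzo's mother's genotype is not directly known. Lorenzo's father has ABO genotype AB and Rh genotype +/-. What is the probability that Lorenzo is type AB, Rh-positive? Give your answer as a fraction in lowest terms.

Lorenzo's mother's ABO genotype from AB × BO: 1/4 AB, 1/4 AO, 1/4 BB, 1/4 BO.
Crossing each possibility with the father AB and summing P(type AB): 1/4·1/2 + 1/4·1/4 + 1/4·1/2 + 1/4·1/4 = 3/8.
Similarly for Rh via the mother's Rh distribution: P(Rh+) = 1.
Independent loci: 3/8 × 1 = 3/8.

3/8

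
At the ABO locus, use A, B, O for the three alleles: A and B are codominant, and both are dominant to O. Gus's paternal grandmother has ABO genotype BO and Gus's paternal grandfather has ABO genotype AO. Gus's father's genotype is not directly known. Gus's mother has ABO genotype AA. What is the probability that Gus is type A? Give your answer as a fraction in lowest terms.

3/4

Gus's father's ABO genotype from BO × AO: 1/4 AB, 1/4 AO, 1/4 BO, 1/4 OO.
Crossing each possibility with the mother AA and summing P(type A): 1/4·1/2 + 1/4·1 + 1/4·1/2 + 1/4·1 = 3/4.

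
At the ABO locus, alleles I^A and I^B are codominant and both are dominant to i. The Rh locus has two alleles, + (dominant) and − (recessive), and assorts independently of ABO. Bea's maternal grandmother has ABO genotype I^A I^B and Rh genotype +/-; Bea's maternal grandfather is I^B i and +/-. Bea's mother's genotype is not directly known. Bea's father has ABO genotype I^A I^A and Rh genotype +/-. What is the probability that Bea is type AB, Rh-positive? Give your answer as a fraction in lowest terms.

3/8

Bea's mother's ABO genotype from I^A I^B × I^B i: 1/4 I^A I^B, 1/4 I^A i, 1/4 I^B I^B, 1/4 I^B i.
Crossing each possibility with the father I^A I^A and summing P(type AB): 1/4·1/2 + 1/4·0 + 1/4·1 + 1/4·1/2 = 1/2.
Similarly for Rh via the mother's Rh distribution: P(Rh+) = 3/4.
Independent loci: 1/2 × 3/4 = 3/8.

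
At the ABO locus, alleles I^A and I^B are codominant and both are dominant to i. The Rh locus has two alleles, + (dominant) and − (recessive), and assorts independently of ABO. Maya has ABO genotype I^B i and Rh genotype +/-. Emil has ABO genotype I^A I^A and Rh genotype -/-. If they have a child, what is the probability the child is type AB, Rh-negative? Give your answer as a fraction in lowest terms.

1/4

ABO cross I^B i × I^A I^A → offspring phenotypes: 1/2 A, 1/2 AB.
Rh cross +/- × -/- → 1/2 Rh+, 1/2 Rh-.
Independent loci: P(type AB, Rh-negative) = 1/2 × 1/2 = 1/4.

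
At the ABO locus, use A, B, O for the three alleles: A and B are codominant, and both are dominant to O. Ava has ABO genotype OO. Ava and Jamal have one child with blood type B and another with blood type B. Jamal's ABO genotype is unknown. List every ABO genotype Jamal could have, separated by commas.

For each candidate genotype of Jamal, check whether crossing it with OO can produce every observed child phenotype.
  AA → possible child types {A} ✗
  AB → possible child types {A, B} ✓
  AO → possible child types {O, A} ✗
  BB → possible child types {B} ✓
  BO → possible child types {O, B} ✓
  OO → possible child types {O} ✗

AB, BB, BO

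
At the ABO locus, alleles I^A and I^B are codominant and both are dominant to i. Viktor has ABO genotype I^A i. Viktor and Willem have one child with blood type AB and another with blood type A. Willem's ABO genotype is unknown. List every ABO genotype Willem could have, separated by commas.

For each candidate genotype of Willem, check whether crossing it with I^A i can produce every observed child phenotype.
  I^A I^A → possible child types {A} ✗
  I^A I^B → possible child types {A, B, AB} ✓
  I^A i → possible child types {O, A} ✗
  I^B I^B → possible child types {B, AB} ✗
  I^B i → possible child types {O, A, B, AB} ✓
  i i → possible child types {O, A} ✗

I^A I^B, I^B i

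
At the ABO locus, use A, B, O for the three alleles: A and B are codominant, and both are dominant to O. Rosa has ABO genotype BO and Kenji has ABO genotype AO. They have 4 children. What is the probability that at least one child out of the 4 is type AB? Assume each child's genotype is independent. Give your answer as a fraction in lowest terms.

ABO cross BO × AO → 1/4 O, 1/4 A, 1/4 B, 1/4 AB.
So P(type AB) = 1/4 per child.
P(none) = (3/4)^4 = 81/256; P(at least one) = 1 − 81/256 = 175/256.

175/256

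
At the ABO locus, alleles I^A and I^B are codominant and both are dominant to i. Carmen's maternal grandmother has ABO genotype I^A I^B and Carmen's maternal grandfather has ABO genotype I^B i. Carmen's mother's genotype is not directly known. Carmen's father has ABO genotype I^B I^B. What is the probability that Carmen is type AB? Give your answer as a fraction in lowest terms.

1/4

Carmen's mother's ABO genotype from I^A I^B × I^B i: 1/4 I^A I^B, 1/4 I^A i, 1/4 I^B I^B, 1/4 I^B i.
Crossing each possibility with the father I^B I^B and summing P(type AB): 1/4·1/2 + 1/4·1/2 + 1/4·0 + 1/4·0 = 1/4.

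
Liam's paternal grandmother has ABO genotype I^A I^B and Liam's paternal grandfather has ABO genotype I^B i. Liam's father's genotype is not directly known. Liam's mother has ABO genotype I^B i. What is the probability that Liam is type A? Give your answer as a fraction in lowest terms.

Liam's father's ABO genotype from I^A I^B × I^B i: 1/4 I^A I^B, 1/4 I^A i, 1/4 I^B I^B, 1/4 I^B i.
Crossing each possibility with the mother I^B i and summing P(type A): 1/4·1/4 + 1/4·1/4 + 1/4·0 + 1/4·0 = 1/8.

1/8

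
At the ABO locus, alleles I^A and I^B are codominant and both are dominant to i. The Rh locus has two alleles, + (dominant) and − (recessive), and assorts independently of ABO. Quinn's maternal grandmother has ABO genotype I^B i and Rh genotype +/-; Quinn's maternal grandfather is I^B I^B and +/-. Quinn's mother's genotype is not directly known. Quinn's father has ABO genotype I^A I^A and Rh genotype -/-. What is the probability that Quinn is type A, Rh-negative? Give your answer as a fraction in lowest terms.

Quinn's mother's ABO genotype from I^B i × I^B I^B: 1/2 I^B I^B, 1/2 I^B i.
Crossing each possibility with the father I^A I^A and summing P(type A): 1/2·0 + 1/2·1/2 = 1/4.
Similarly for Rh via the mother's Rh distribution: P(Rh-) = 1/2.
Independent loci: 1/4 × 1/2 = 1/8.

1/8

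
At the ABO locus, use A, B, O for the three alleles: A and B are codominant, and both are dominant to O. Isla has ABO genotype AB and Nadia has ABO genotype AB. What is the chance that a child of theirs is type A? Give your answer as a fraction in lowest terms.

ABO cross AB × AB → offspring phenotypes: 1/4 A, 1/4 B, 1/2 AB.
So P(type A) = 1/4.

1/4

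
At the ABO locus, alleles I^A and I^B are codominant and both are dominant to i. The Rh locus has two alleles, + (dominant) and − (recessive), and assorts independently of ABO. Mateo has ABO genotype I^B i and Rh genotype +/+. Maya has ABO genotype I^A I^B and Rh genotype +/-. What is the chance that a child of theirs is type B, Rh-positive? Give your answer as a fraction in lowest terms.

ABO cross I^B i × I^A I^B → offspring phenotypes: 1/4 A, 1/2 B, 1/4 AB.
Rh cross +/+ × +/- → 1 Rh+.
Independent loci: P(type B, Rh-positive) = 1/2 × 1 = 1/2.

1/2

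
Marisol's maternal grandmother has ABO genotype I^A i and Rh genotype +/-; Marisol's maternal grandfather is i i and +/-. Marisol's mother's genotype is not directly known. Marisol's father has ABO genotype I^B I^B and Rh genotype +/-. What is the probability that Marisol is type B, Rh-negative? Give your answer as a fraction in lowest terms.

Marisol's mother's ABO genotype from I^A i × i i: 1/2 I^A i, 1/2 i i.
Crossing each possibility with the father I^B I^B and summing P(type B): 1/2·1/2 + 1/2·1 = 3/4.
Similarly for Rh via the mother's Rh distribution: P(Rh-) = 1/4.
Independent loci: 3/4 × 1/4 = 3/16.

3/16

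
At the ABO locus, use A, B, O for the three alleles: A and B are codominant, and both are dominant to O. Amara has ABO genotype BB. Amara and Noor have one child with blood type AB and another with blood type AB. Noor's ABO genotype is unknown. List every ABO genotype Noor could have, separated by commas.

AA, AB, AO

For each candidate genotype of Noor, check whether crossing it with BB can produce every observed child phenotype.
  AA → possible child types {AB} ✓
  AB → possible child types {B, AB} ✓
  AO → possible child types {B, AB} ✓
  BB → possible child types {B} ✗
  BO → possible child types {B} ✗
  OO → possible child types {B} ✗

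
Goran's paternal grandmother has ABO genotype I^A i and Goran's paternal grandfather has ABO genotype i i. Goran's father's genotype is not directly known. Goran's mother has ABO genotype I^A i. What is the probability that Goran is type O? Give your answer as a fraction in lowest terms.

3/8

Goran's father's ABO genotype from I^A i × i i: 1/2 I^A i, 1/2 i i.
Crossing each possibility with the mother I^A i and summing P(type O): 1/2·1/4 + 1/2·1/2 = 3/8.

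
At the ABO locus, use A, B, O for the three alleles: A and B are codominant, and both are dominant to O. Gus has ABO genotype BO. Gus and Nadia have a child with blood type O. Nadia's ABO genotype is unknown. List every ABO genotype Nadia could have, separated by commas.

For each candidate genotype of Nadia, check whether crossing it with BO can produce every observed child phenotype.
  AA → possible child types {A, AB} ✗
  AB → possible child types {A, B, AB} ✗
  AO → possible child types {O, A, B, AB} ✓
  BB → possible child types {B} ✗
  BO → possible child types {O, B} ✓
  OO → possible child types {O, B} ✓

AO, BO, OO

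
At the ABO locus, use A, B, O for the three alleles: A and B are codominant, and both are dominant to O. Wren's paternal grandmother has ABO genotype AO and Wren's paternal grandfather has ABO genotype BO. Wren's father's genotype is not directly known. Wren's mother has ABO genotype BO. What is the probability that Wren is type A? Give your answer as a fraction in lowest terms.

1/8

Wren's father's ABO genotype from AO × BO: 1/4 AB, 1/4 AO, 1/4 BO, 1/4 OO.
Crossing each possibility with the mother BO and summing P(type A): 1/4·1/4 + 1/4·1/4 + 1/4·0 + 1/4·0 = 1/8.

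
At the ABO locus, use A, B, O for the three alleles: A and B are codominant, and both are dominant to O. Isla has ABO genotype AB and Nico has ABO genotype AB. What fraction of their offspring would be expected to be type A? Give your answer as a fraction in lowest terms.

ABO cross AB × AB → offspring phenotypes: 1/4 A, 1/4 B, 1/2 AB.
So P(type A) = 1/4.

1/4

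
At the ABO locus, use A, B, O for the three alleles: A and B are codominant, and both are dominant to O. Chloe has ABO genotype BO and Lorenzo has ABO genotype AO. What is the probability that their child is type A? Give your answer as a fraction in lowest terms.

ABO cross BO × AO → offspring phenotypes: 1/4 O, 1/4 A, 1/4 B, 1/4 AB.
So P(type A) = 1/4.

1/4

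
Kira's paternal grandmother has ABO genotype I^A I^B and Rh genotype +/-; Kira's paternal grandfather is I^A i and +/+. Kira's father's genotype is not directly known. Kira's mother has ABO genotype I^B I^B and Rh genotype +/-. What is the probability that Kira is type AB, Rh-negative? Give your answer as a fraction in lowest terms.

1/16

Kira's father's ABO genotype from I^A I^B × I^A i: 1/4 I^A I^A, 1/4 I^A I^B, 1/4 I^A i, 1/4 I^B i.
Crossing each possibility with the mother I^B I^B and summing P(type AB): 1/4·1 + 1/4·1/2 + 1/4·1/2 + 1/4·0 = 1/2.
Similarly for Rh via the father's Rh distribution: P(Rh-) = 1/8.
Independent loci: 1/2 × 1/8 = 1/16.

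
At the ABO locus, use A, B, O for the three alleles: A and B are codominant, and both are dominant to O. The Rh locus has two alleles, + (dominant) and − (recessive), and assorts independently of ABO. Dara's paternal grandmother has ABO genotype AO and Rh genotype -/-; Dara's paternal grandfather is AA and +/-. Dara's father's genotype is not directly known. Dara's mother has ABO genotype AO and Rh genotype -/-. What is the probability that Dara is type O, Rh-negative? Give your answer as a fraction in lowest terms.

3/32

Dara's father's ABO genotype from AO × AA: 1/2 AA, 1/2 AO.
Crossing each possibility with the mother AO and summing P(type O): 1/2·0 + 1/2·1/4 = 1/8.
Similarly for Rh via the father's Rh distribution: P(Rh-) = 3/4.
Independent loci: 1/8 × 3/4 = 3/32.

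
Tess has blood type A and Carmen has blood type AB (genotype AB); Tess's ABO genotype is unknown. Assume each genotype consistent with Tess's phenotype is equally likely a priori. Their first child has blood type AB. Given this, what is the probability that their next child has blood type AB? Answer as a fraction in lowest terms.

5/12

Possible genotypes: Tess ∈ {AA, AO}; Carmen ∈ {AB}.
Weight each parental genotype pair by prior × P(type-AB child):
  AA × AB: posterior weight 2/3; P(next child type AB) = 1/2.
  AO × AB: posterior weight 1/3; P(next child type AB) = 1/4.
Weighted sum = 5/12.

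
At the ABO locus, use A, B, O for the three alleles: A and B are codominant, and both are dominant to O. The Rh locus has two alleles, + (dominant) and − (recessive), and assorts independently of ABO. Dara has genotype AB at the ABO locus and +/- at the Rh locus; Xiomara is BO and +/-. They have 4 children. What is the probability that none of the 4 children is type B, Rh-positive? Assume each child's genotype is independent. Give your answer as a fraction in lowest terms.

ABO cross AB × BO → 1/4 A, 1/2 B, 1/4 AB.
Rh cross +/- × +/- → 3/4 Rh+, 1/4 Rh-; so P(type B, Rh-positive) = 1/2 × 3/4 = 3/8 per child.
P(not type B, Rh-positive) = 5/8 for one child; (5/8)^4 = 625/4096.

625/4096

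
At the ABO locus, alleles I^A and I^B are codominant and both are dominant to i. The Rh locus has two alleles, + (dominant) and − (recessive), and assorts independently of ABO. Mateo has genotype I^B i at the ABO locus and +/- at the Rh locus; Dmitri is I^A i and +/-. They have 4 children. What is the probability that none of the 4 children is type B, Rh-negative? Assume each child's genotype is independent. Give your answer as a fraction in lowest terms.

ABO cross I^B i × I^A i → 1/4 O, 1/4 A, 1/4 B, 1/4 AB.
Rh cross +/- × +/- → 3/4 Rh+, 1/4 Rh-; so P(type B, Rh-negative) = 1/4 × 1/4 = 1/16 per child.
P(not type B, Rh-negative) = 15/16 for one child; (15/16)^4 = 50625/65536.

50625/65536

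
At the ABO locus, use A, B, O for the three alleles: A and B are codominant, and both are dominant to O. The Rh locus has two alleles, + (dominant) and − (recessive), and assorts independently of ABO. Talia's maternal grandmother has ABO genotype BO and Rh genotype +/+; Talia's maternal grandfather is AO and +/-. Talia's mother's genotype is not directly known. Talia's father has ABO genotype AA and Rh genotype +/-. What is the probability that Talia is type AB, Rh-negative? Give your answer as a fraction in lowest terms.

Talia's mother's ABO genotype from BO × AO: 1/4 AB, 1/4 AO, 1/4 BO, 1/4 OO.
Crossing each possibility with the father AA and summing P(type AB): 1/4·1/2 + 1/4·0 + 1/4·1/2 + 1/4·0 = 1/4.
Similarly for Rh via the mother's Rh distribution: P(Rh-) = 1/8.
Independent loci: 1/4 × 1/8 = 1/32.

1/32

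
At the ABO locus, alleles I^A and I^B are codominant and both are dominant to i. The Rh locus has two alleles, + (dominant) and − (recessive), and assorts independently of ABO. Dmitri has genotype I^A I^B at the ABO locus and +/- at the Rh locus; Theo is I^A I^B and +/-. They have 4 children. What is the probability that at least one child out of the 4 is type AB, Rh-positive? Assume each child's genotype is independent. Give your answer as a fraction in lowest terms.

3471/4096

ABO cross I^A I^B × I^A I^B → 1/4 A, 1/4 B, 1/2 AB.
Rh cross +/- × +/- → 3/4 Rh+, 1/4 Rh-; so P(type AB, Rh-positive) = 1/2 × 3/4 = 3/8 per child.
P(none) = (5/8)^4 = 625/4096; P(at least one) = 1 − 625/4096 = 3471/4096.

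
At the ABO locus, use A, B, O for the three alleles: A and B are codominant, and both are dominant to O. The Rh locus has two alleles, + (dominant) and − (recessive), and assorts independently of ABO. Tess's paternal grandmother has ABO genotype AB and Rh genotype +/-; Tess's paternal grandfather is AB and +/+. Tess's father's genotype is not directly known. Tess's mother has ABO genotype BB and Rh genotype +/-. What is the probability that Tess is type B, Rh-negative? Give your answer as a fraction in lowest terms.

1/16

Tess's father's ABO genotype from AB × AB: 1/4 AA, 1/2 AB, 1/4 BB.
Crossing each possibility with the mother BB and summing P(type B): 1/4·0 + 1/2·1/2 + 1/4·1 = 1/2.
Similarly for Rh via the father's Rh distribution: P(Rh-) = 1/8.
Independent loci: 1/2 × 1/8 = 1/16.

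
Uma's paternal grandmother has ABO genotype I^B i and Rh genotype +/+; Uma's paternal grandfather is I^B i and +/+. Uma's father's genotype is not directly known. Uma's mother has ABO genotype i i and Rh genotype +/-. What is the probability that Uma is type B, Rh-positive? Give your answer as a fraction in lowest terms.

Uma's father's ABO genotype from I^B i × I^B i: 1/4 I^B I^B, 1/2 I^B i, 1/4 i i.
Crossing each possibility with the mother i i and summing P(type B): 1/4·1 + 1/2·1/2 + 1/4·0 = 1/2.
Similarly for Rh via the father's Rh distribution: P(Rh+) = 1.
Independent loci: 1/2 × 1 = 1/2.

1/2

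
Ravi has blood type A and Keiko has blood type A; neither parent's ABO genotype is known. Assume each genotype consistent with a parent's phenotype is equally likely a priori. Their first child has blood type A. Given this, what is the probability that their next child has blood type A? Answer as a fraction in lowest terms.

19/20

Possible genotypes: Ravi ∈ {AA, AO}; Keiko ∈ {AA, AO}.
Weight each parental genotype pair by prior × P(type-A child):
  AA × AA: posterior weight 4/15; P(next child type A) = 1.
  AA × AO: posterior weight 4/15; P(next child type A) = 1.
  AO × AA: posterior weight 4/15; P(next child type A) = 1.
  AO × AO: posterior weight 1/5; P(next child type A) = 3/4.
Weighted sum = 19/20.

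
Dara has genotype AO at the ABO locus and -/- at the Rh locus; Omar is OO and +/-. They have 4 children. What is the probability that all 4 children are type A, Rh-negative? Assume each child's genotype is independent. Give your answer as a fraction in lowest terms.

ABO cross AO × OO → 1/2 O, 1/2 A.
Rh cross -/- × +/- → 1/2 Rh+, 1/2 Rh-; so P(type A, Rh-negative) = 1/2 × 1/2 = 1/4 per child.
All 4 independent: (1/4)^4 = 1/256.

1/256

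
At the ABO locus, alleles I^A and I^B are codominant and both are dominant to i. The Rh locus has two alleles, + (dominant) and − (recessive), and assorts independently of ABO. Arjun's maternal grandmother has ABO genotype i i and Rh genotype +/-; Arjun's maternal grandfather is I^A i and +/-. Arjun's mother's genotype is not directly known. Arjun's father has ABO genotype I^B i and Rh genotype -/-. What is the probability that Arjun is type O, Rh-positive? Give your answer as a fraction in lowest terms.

Arjun's mother's ABO genotype from i i × I^A i: 1/2 I^A i, 1/2 i i.
Crossing each possibility with the father I^B i and summing P(type O): 1/2·1/4 + 1/2·1/2 = 3/8.
Similarly for Rh via the mother's Rh distribution: P(Rh+) = 1/2.
Independent loci: 3/8 × 1/2 = 3/16.

3/16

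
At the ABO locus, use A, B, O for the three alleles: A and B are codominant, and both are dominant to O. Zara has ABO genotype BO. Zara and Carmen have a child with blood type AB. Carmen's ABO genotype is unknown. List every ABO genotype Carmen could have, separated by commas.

For each candidate genotype of Carmen, check whether crossing it with BO can produce every observed child phenotype.
  AA → possible child types {A, AB} ✓
  AB → possible child types {A, B, AB} ✓
  AO → possible child types {O, A, B, AB} ✓
  BB → possible child types {B} ✗
  BO → possible child types {O, B} ✗
  OO → possible child types {O, B} ✗

AA, AB, AO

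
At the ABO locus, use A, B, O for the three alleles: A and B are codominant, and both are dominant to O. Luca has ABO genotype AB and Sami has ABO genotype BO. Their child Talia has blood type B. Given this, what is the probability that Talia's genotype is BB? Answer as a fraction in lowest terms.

1/2

Cross AB × BO → 1/4 AB, 1/4 AO, 1/4 BB, 1/4 BO.
Type-B genotypes among offspring: BB (1/4), BO (1/4); total 1/2.
P(BB | type B) = (1/4) / (1/2) = 1/2.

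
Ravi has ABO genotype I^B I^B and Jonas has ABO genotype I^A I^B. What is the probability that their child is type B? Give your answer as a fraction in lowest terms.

1/2

ABO cross I^B I^B × I^A I^B → offspring phenotypes: 1/2 B, 1/2 AB.
So P(type B) = 1/2.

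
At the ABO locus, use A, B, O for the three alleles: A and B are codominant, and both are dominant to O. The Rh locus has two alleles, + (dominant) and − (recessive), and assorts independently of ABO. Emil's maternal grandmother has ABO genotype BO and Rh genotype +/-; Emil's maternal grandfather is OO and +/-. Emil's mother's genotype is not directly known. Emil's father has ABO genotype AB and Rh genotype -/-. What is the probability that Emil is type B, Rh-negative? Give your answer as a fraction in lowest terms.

1/4

Emil's mother's ABO genotype from BO × OO: 1/2 BO, 1/2 OO.
Crossing each possibility with the father AB and summing P(type B): 1/2·1/2 + 1/2·1/2 = 1/2.
Similarly for Rh via the mother's Rh distribution: P(Rh-) = 1/2.
Independent loci: 1/2 × 1/2 = 1/4.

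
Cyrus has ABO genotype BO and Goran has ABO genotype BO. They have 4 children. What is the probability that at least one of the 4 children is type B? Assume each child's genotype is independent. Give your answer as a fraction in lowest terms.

255/256

ABO cross BO × BO → 1/4 O, 3/4 B.
So P(type B) = 3/4 per child.
P(none) = (1/4)^4 = 1/256; P(at least one) = 1 − 1/256 = 255/256.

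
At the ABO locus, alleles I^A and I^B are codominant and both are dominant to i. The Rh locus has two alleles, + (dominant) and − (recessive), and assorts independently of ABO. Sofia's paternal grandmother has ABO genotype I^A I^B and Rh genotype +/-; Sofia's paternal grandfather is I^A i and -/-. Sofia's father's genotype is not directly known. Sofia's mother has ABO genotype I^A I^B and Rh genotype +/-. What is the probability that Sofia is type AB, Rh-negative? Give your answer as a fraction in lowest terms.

9/64

Sofia's father's ABO genotype from I^A I^B × I^A i: 1/4 I^A I^A, 1/4 I^A I^B, 1/4 I^A i, 1/4 I^B i.
Crossing each possibility with the mother I^A I^B and summing P(type AB): 1/4·1/2 + 1/4·1/2 + 1/4·1/4 + 1/4·1/4 = 3/8.
Similarly for Rh via the father's Rh distribution: P(Rh-) = 3/8.
Independent loci: 3/8 × 3/8 = 9/64.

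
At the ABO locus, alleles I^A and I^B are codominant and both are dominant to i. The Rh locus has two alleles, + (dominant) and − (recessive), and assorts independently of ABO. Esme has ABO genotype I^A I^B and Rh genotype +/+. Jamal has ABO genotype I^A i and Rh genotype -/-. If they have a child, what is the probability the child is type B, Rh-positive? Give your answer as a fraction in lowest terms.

ABO cross I^A I^B × I^A i → offspring phenotypes: 1/2 A, 1/4 B, 1/4 AB.
Rh cross +/+ × -/- → 1 Rh+.
Independent loci: P(type B, Rh-positive) = 1/4 × 1 = 1/4.

1/4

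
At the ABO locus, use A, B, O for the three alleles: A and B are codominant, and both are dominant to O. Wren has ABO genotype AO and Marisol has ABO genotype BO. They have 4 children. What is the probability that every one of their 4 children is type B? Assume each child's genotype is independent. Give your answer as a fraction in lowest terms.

1/256

ABO cross AO × BO → 1/4 O, 1/4 A, 1/4 B, 1/4 AB.
So P(type B) = 1/4 per child.
All 4 independent: (1/4)^4 = 1/256.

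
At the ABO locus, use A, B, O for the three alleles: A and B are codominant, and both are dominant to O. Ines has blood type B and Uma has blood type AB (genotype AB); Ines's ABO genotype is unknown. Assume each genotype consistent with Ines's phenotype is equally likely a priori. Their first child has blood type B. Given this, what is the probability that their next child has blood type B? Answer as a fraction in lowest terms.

Possible genotypes: Ines ∈ {BB, BO}; Uma ∈ {AB}.
Weight each parental genotype pair by prior × P(type-B child):
  BB × AB: posterior weight 1/2; P(next child type B) = 1/2.
  BO × AB: posterior weight 1/2; P(next child type B) = 1/2.
Weighted sum = 1/2.

1/2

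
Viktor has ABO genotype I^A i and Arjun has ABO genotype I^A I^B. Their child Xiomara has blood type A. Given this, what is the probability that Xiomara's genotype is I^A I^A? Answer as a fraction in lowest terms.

1/2

Cross I^A i × I^A I^B → 1/4 I^A I^A, 1/4 I^A I^B, 1/4 I^A i, 1/4 I^B i.
Type-A genotypes among offspring: I^A I^A (1/4), I^A i (1/4); total 1/2.
P(I^A I^A | type A) = (1/4) / (1/2) = 1/2.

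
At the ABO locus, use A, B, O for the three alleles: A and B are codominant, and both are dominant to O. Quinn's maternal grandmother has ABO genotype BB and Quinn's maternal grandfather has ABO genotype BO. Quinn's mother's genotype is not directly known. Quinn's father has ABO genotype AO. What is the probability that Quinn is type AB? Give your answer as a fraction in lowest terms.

3/8

Quinn's mother's ABO genotype from BB × BO: 1/2 BB, 1/2 BO.
Crossing each possibility with the father AO and summing P(type AB): 1/2·1/2 + 1/2·1/4 = 3/8.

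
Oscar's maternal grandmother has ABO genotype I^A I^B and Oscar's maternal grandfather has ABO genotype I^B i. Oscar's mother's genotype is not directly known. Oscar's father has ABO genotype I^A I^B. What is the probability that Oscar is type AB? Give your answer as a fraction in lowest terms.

3/8

Oscar's mother's ABO genotype from I^A I^B × I^B i: 1/4 I^A I^B, 1/4 I^A i, 1/4 I^B I^B, 1/4 I^B i.
Crossing each possibility with the father I^A I^B and summing P(type AB): 1/4·1/2 + 1/4·1/4 + 1/4·1/2 + 1/4·1/4 = 3/8.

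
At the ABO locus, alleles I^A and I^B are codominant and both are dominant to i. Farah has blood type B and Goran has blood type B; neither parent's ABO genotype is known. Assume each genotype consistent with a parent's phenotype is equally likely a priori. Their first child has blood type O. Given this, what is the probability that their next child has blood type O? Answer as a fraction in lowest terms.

1/4

Possible genotypes: Farah ∈ {I^B I^B, I^B i}; Goran ∈ {I^B I^B, I^B i}.
Weight each parental genotype pair by prior × P(type-O child):
  I^B i × I^B i: posterior weight 1; P(next child type O) = 1/4.
Weighted sum = 1/4.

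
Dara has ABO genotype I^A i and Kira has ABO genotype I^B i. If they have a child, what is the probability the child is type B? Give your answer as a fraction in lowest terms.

1/4

ABO cross I^A i × I^B i → offspring phenotypes: 1/4 O, 1/4 A, 1/4 B, 1/4 AB.
So P(type B) = 1/4.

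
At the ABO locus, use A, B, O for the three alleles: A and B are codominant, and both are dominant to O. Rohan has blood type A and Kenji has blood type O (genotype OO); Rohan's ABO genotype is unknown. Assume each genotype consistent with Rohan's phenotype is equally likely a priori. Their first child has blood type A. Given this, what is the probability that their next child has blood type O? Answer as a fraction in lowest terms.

Possible genotypes: Rohan ∈ {AA, AO}; Kenji ∈ {OO}.
Weight each parental genotype pair by prior × P(type-A child):
  AA × OO: posterior weight 2/3; P(next child type O) = 0.
  AO × OO: posterior weight 1/3; P(next child type O) = 1/2.
Weighted sum = 1/6.

1/6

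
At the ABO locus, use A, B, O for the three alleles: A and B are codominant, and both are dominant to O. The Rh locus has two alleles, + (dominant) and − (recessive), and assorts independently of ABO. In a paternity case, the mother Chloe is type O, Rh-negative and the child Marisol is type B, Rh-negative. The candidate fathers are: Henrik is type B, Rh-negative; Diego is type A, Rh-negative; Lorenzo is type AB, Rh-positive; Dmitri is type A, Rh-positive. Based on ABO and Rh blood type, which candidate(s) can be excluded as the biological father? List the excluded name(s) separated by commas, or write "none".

Diego, Dmitri

A candidate is excluded only if no genotype consistent with his phenotype could produce a type B, Rh-negative child with a type O, Rh-negative mother.
Diego (type A, Rh-): no genotype consistent with that phenotype can produce a type-B Rh- child with a type-O mother.
Dmitri (type A, Rh+): no genotype consistent with that phenotype can produce a type-B Rh- child with a type-O mother.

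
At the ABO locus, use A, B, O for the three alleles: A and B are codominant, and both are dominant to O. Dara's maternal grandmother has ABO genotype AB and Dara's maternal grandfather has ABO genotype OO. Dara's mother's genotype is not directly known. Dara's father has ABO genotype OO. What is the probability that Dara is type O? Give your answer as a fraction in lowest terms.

Dara's mother's ABO genotype from AB × OO: 1/2 AO, 1/2 BO.
Crossing each possibility with the father OO and summing P(type O): 1/2·1/2 + 1/2·1/2 = 1/2.

1/2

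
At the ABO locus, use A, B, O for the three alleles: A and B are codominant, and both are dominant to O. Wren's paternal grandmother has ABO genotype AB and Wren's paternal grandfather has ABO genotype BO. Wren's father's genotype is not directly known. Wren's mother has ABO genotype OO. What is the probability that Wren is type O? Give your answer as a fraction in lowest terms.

1/4

Wren's father's ABO genotype from AB × BO: 1/4 AB, 1/4 AO, 1/4 BB, 1/4 BO.
Crossing each possibility with the mother OO and summing P(type O): 1/4·0 + 1/4·1/2 + 1/4·0 + 1/4·1/2 = 1/4.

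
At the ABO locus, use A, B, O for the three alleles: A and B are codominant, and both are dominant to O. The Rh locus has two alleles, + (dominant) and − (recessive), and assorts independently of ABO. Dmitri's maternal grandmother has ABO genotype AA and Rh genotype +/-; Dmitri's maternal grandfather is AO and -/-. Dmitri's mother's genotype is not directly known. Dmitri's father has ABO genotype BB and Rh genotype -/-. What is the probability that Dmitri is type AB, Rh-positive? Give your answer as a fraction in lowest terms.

Dmitri's mother's ABO genotype from AA × AO: 1/2 AA, 1/2 AO.
Crossing each possibility with the father BB and summing P(type AB): 1/2·1 + 1/2·1/2 = 3/4.
Similarly for Rh via the mother's Rh distribution: P(Rh+) = 1/4.
Independent loci: 3/4 × 1/4 = 3/16.

3/16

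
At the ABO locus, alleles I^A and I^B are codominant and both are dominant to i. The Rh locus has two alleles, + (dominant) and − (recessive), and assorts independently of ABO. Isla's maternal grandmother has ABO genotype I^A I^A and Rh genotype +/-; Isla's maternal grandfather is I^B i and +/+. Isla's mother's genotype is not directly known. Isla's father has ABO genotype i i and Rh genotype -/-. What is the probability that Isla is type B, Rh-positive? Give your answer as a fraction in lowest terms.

Isla's mother's ABO genotype from I^A I^A × I^B i: 1/2 I^A I^B, 1/2 I^A i.
Crossing each possibility with the father i i and summing P(type B): 1/2·1/2 + 1/2·0 = 1/4.
Similarly for Rh via the mother's Rh distribution: P(Rh+) = 3/4.
Independent loci: 1/4 × 3/4 = 3/16.

3/16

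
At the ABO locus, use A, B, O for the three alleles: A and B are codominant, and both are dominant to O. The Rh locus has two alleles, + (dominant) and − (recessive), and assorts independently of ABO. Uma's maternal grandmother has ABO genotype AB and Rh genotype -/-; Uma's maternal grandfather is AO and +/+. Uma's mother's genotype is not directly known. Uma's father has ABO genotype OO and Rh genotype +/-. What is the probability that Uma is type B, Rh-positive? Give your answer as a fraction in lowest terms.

Uma's mother's ABO genotype from AB × AO: 1/4 AA, 1/4 AB, 1/4 AO, 1/4 BO.
Crossing each possibility with the father OO and summing P(type B): 1/4·0 + 1/4·1/2 + 1/4·0 + 1/4·1/2 = 1/4.
Similarly for Rh via the mother's Rh distribution: P(Rh+) = 3/4.
Independent loci: 1/4 × 3/4 = 3/16.

3/16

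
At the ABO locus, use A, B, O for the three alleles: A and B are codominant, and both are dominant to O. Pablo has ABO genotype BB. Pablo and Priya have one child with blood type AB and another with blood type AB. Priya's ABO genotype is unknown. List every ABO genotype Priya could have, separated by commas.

AA, AB, AO

For each candidate genotype of Priya, check whether crossing it with BB can produce every observed child phenotype.
  AA → possible child types {AB} ✓
  AB → possible child types {B, AB} ✓
  AO → possible child types {B, AB} ✓
  BB → possible child types {B} ✗
  BO → possible child types {B} ✗
  OO → possible child types {B} ✗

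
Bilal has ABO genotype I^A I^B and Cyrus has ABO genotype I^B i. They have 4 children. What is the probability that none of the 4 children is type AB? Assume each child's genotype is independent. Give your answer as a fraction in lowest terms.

ABO cross I^A I^B × I^B i → 1/4 A, 1/2 B, 1/4 AB.
So P(type AB) = 1/4 per child.
P(not type AB) = 3/4 for one child; (3/4)^4 = 81/256.

81/256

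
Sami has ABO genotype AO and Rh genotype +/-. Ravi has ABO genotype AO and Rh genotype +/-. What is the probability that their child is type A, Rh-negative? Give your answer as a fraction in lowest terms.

3/16

ABO cross AO × AO → offspring phenotypes: 1/4 O, 3/4 A.
Rh cross +/- × +/- → 3/4 Rh+, 1/4 Rh-.
Independent loci: P(type A, Rh-negative) = 3/4 × 1/4 = 3/16.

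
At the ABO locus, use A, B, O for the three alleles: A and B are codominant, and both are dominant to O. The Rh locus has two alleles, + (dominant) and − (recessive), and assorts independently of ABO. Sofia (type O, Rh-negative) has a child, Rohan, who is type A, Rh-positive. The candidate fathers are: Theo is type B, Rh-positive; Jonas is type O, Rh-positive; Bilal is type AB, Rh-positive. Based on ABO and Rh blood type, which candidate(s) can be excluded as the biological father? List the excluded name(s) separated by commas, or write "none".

Theo, Jonas

A candidate is excluded only if no genotype consistent with his phenotype could produce a type A, Rh-positive child with a type O, Rh-negative mother.
Theo (type B, Rh+): no genotype consistent with that phenotype can produce a type-A Rh+ child with a type-O mother.
Jonas (type O, Rh+): no genotype consistent with that phenotype can produce a type-A Rh+ child with a type-O mother.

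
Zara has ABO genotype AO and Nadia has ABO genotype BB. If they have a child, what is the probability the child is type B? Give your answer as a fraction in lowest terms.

ABO cross AO × BB → offspring phenotypes: 1/2 B, 1/2 AB.
So P(type B) = 1/2.

1/2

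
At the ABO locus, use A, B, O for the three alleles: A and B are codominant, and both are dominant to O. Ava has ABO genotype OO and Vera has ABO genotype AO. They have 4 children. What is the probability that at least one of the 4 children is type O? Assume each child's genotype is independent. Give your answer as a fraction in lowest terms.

15/16

ABO cross OO × AO → 1/2 O, 1/2 A.
So P(type O) = 1/2 per child.
P(none) = (1/2)^4 = 1/16; P(at least one) = 1 − 1/16 = 15/16.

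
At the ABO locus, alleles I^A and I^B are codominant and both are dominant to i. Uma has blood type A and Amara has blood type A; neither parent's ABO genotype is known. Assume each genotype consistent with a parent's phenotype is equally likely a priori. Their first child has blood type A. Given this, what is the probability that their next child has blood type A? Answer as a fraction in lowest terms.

19/20

Possible genotypes: Uma ∈ {I^A I^A, I^A i}; Amara ∈ {I^A I^A, I^A i}.
Weight each parental genotype pair by prior × P(type-A child):
  I^A I^A × I^A I^A: posterior weight 4/15; P(next child type A) = 1.
  I^A I^A × I^A i: posterior weight 4/15; P(next child type A) = 1.
  I^A i × I^A I^A: posterior weight 4/15; P(next child type A) = 1.
  I^A i × I^A i: posterior weight 1/5; P(next child type A) = 3/4.
Weighted sum = 19/20.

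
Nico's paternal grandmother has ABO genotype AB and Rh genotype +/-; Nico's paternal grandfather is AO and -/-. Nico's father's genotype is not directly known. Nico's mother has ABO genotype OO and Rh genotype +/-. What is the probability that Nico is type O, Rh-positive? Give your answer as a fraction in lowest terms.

5/32

Nico's father's ABO genotype from AB × AO: 1/4 AA, 1/4 AB, 1/4 AO, 1/4 BO.
Crossing each possibility with the mother OO and summing P(type O): 1/4·0 + 1/4·0 + 1/4·1/2 + 1/4·1/2 = 1/4.
Similarly for Rh via the father's Rh distribution: P(Rh+) = 5/8.
Independent loci: 1/4 × 5/8 = 5/32.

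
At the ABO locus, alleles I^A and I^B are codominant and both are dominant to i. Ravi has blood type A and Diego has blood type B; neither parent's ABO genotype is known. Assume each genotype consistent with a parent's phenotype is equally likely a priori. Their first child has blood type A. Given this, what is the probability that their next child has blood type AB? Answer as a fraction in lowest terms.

Possible genotypes: Ravi ∈ {I^A I^A, I^A i}; Diego ∈ {I^B I^B, I^B i}.
Weight each parental genotype pair by prior × P(type-A child):
  I^A I^A × I^B i: posterior weight 2/3; P(next child type AB) = 1/2.
  I^A i × I^B i: posterior weight 1/3; P(next child type AB) = 1/4.
Weighted sum = 5/12.

5/12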